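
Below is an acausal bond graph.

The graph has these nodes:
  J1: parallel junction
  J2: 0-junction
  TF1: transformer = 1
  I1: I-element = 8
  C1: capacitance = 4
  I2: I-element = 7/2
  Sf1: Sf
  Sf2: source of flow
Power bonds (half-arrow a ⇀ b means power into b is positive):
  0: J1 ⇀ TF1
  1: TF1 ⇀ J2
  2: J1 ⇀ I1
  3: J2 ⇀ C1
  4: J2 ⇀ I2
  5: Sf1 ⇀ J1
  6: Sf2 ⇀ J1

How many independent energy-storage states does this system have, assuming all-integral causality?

3  (C1, I1, I2 all integral)

bond 5 |Sf1  (source Sf1 imposes f)
bond 6 |Sf2  (Sf2 (Sf) sets flow on bond)
bond 2 |I1  (I1: I, integral causality)
bond 0 |J1  (only one effort-in slot at J1)
bond 1 |TF1  (TF TF1: opposite of bond 0)
bond 3 |J2  (C1 integral (e out))
bond 4 |I2  (J2: bond 3 brought effort, rest push out)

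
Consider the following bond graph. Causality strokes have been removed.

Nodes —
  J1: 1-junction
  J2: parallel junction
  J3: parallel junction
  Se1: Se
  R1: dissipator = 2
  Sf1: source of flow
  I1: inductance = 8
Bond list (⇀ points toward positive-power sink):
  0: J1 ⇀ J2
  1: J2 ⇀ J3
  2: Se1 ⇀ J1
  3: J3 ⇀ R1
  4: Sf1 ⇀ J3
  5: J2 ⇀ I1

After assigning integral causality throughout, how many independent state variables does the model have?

b2 stroke→J1  (Se1 (Se) sets effort on bond)
b4 stroke→Sf1  (source Sf1 imposes f)
b0 stroke→J2  (only one flow-in slot at J1)
b1 stroke→J3  (J2: bond 0 brought effort, rest push out)
b5 stroke→I1  (0-jn J2 has e-setter on 0)
b3 stroke→R1  (J3: bond 1 brought effort, rest push out)

1  (I1 all integral)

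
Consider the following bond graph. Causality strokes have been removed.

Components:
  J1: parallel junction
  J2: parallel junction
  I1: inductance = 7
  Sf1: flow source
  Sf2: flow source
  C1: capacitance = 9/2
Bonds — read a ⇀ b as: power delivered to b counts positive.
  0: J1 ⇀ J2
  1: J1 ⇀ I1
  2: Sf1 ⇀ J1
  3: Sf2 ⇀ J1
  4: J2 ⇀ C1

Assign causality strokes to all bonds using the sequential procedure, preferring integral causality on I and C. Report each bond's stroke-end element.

#2 |Sf1  (source Sf1 imposes f)
#3 |Sf2  (Sf2 (Sf) sets flow on bond)
#1 |I1  (I1 outputs flow p/I1)
#0 |J1  (only one effort-in slot at J1)
#4 |J2  (J2: last free bond brings effort in)

bond 0 stroke→J1
bond 1 stroke→I1
bond 2 stroke→Sf1
bond 3 stroke→Sf2
bond 4 stroke→J2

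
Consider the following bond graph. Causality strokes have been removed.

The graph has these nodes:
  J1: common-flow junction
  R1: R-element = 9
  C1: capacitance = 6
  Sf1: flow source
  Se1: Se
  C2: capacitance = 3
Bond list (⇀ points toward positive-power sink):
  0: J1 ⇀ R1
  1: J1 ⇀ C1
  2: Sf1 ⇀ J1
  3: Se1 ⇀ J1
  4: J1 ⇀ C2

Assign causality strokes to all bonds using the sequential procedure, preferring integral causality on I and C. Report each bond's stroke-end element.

β2 |Sf1  (Sf1 fixes flow; stroke at Sf1)
β3 |J1  (Se1 fixes effort; stroke away)
β0 |J1  (J1 flow already set via bond 2)
β1 |J1  (J1 flow already set via bond 2)
β4 |J1  (common-f at J1 fixed by 2)

β0 stroke at J1
β1 stroke at J1
β2 stroke at Sf1
β3 stroke at J1
β4 stroke at J1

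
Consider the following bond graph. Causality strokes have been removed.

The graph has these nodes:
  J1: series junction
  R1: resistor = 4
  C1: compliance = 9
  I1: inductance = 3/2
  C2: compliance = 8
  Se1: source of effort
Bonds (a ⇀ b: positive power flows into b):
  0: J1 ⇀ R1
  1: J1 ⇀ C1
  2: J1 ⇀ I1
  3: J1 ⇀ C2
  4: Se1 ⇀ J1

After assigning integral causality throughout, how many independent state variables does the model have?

3  (C1, C2, I1 all integral)

#4 stroke at J1  (source Se1 imposes e)
#1 stroke at J1  (C1 integral (e out))
#2 stroke at I1  (prefer integral on I1)
#0 stroke at J1  (J1 flow already set via bond 2)
#3 stroke at J1  (J1 flow already set via bond 2)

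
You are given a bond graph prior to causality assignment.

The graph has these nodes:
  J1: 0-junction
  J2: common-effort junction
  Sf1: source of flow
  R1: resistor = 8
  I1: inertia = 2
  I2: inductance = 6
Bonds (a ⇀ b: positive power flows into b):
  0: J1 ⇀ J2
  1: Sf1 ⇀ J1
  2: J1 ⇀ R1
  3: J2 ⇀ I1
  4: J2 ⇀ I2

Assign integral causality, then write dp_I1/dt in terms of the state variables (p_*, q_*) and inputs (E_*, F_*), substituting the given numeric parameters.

bond 1 stroke at Sf1  (Sf1 fixes flow; stroke at Sf1)
bond 3 stroke at I1  (I1: I, integral causality)
bond 4 stroke at I2  (I2: I, integral causality)
bond 0 stroke at J2  (J2: last free bond brings effort in)
bond 2 stroke at J1  (J1: last free bond brings effort in)

dp_I1/dt = 8*F_Sf1 - 4*p_I1 - 4*p_I2/3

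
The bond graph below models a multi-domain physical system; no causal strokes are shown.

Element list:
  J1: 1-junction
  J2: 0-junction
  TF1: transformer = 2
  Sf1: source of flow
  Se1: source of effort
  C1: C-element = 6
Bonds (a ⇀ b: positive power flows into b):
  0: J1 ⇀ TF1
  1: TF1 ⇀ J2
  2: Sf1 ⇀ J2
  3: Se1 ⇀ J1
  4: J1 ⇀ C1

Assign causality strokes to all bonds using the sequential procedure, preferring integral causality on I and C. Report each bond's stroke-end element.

b0 |TF1
b1 |J2
b2 |Sf1
b3 |J1
b4 |J1

#2 |Sf1  (Sf1 fixes flow; stroke at Sf1)
#3 |J1  (source Se1 imposes e)
#1 |J2  (J2: last free bond brings effort in)
#0 |TF1  (TF1 one-in-one-out from 1)
#4 |J1  (1-jn J1 has f-setter on 0)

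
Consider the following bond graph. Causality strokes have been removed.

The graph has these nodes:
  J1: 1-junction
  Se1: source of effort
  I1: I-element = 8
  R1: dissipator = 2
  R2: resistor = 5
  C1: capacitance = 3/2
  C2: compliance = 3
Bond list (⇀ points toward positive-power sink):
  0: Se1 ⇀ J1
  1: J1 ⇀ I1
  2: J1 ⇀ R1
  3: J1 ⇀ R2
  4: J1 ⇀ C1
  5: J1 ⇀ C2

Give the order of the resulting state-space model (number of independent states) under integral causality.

3  (C1, C2, I1 all integral)

#0 stroke at J1  (Se1: effort source, stroke at far end)
#1 stroke at I1  (I1 outputs flow p/I1)
#2 stroke at J1  (J1 flow already set via bond 1)
#3 stroke at J1  (1-jn J1 has f-setter on 1)
#4 stroke at J1  (common-f at J1 fixed by 1)
#5 stroke at J1  (1-jn J1 has f-setter on 1)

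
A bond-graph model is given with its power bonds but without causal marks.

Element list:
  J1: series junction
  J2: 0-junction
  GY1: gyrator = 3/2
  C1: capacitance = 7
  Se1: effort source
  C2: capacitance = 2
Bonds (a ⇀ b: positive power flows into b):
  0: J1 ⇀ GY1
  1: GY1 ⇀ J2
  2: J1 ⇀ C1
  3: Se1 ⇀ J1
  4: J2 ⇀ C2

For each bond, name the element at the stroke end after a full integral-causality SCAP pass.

bond 3 stroke→J1  (Se1 fixes effort; stroke away)
bond 2 stroke→J1  (prefer integral on C1)
bond 0 stroke→GY1  (J1 needs exactly one f-in)
bond 1 stroke→GY1  (GY GY1: same side as bond 0)
bond 4 stroke→J2  (only one effort-in slot at J2)

b0 |GY1
b1 |GY1
b2 |J1
b3 |J1
b4 |J2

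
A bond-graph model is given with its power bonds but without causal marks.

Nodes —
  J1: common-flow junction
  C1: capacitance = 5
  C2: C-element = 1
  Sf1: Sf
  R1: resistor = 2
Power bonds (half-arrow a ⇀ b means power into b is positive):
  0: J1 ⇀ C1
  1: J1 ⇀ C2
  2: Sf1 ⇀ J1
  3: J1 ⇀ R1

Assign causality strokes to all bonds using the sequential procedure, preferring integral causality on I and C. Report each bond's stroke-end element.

b0 stroke at J1
b1 stroke at J1
b2 stroke at Sf1
b3 stroke at J1

#2 stroke→Sf1  (Sf1: flow source, stroke at near end)
#0 stroke→J1  (J1: bond 2 brought flow, rest push out)
#1 stroke→J1  (1-jn J1 has f-setter on 2)
#3 stroke→J1  (J1: bond 2 brought flow, rest push out)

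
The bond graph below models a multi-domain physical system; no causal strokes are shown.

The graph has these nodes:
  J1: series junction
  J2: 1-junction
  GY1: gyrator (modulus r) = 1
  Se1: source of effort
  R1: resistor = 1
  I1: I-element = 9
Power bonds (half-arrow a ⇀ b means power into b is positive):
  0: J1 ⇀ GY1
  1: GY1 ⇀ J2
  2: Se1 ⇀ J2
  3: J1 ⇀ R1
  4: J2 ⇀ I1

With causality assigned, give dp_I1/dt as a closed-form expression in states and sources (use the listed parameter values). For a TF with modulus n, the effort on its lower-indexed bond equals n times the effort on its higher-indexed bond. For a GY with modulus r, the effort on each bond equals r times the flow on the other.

dp_I1/dt = E_Se1 - p_I1/9

bond 2 stroke→J2  (source Se1 imposes e)
bond 4 stroke→I1  (I1 integral (f out))
bond 1 stroke→J2  (1-jn J2 has f-setter on 4)
bond 0 stroke→J1  (GY GY1: same side as bond 1)
bond 3 stroke→R1  (J1 needs exactly one f-in)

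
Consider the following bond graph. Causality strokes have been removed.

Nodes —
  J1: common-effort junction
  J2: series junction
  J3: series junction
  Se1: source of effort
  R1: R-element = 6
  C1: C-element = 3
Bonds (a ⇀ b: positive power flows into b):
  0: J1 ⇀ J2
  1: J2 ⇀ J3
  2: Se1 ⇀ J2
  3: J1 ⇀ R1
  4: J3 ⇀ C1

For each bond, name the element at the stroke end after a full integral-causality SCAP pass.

bond 2 stroke at J2  (Se1 fixes effort; stroke away)
bond 4 stroke at J3  (C1: C, integral causality)
bond 1 stroke at J2  (J3: last free bond brings flow in)
bond 0 stroke at J1  (J2: last free bond brings flow in)
bond 3 stroke at R1  (J1 effort already set via bond 0)

bond 0 →J1
bond 1 →J2
bond 2 →J2
bond 3 →R1
bond 4 →J3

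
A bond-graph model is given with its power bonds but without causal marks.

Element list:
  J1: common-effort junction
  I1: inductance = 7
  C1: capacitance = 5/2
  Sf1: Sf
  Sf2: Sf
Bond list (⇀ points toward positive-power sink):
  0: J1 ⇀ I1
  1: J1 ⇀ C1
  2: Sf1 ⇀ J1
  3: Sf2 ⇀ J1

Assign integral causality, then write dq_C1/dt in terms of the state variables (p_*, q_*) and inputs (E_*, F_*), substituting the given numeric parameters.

#2 →Sf1  (source Sf1 imposes f)
#3 →Sf2  (Sf2 fixes flow; stroke at Sf2)
#0 →I1  (prefer integral on I1)
#1 →J1  (closing 0-jn rule on J1)

dq_C1/dt = F_Sf1 + F_Sf2 - p_I1/7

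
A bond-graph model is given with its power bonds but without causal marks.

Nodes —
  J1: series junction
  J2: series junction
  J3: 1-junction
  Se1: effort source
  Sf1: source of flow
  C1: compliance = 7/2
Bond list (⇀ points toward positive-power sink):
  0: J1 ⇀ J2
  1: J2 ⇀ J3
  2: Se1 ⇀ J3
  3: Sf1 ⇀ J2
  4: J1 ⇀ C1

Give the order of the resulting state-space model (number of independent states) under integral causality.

1  (C1 all integral)

b2 stroke at J3  (Se1 (Se) sets effort on bond)
b3 stroke at Sf1  (Sf1: flow source, stroke at near end)
b0 stroke at J2  (1-jn J2 has f-setter on 3)
b1 stroke at J2  (J2: bond 3 brought flow, rest push out)
b4 stroke at J1  (J1 flow already set via bond 0)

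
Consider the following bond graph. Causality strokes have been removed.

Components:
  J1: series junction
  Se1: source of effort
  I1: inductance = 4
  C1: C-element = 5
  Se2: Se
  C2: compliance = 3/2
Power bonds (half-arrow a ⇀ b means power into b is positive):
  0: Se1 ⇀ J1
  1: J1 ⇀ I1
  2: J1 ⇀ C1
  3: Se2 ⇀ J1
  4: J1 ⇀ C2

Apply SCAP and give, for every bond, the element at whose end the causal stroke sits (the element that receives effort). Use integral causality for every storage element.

β0 stroke at J1  (Se1 fixes effort; stroke away)
β3 stroke at J1  (Se2 (Se) sets effort on bond)
β1 stroke at I1  (I1 outputs flow p/I1)
β2 stroke at J1  (J1 flow already set via bond 1)
β4 stroke at J1  (J1: bond 1 brought flow, rest push out)

#0 stroke→J1
#1 stroke→I1
#2 stroke→J1
#3 stroke→J1
#4 stroke→J1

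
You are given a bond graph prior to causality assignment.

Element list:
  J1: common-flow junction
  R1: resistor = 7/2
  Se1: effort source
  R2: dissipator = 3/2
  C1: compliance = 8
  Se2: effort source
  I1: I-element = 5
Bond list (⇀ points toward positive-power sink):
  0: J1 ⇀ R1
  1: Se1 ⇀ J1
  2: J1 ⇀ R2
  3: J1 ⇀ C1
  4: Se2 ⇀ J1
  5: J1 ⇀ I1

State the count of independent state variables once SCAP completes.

2  (C1, I1 all integral)

bond 1 |J1  (source Se1 imposes e)
bond 4 |J1  (source Se2 imposes e)
bond 3 |J1  (prefer integral on C1)
bond 5 |I1  (I1 integral (f out))
bond 0 |J1  (J1 flow already set via bond 5)
bond 2 |J1  (1-jn J1 has f-setter on 5)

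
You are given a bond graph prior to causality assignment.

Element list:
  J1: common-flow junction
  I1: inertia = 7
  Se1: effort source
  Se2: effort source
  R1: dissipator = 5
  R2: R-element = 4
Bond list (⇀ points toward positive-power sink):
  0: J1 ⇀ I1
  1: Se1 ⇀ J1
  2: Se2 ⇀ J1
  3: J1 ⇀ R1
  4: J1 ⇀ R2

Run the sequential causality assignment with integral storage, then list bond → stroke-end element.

b0 →I1
b1 →J1
b2 →J1
b3 →J1
b4 →J1

#1 |J1  (source Se1 imposes e)
#2 |J1  (source Se2 imposes e)
#0 |I1  (I1: I, integral causality)
#3 |J1  (common-f at J1 fixed by 0)
#4 |J1  (1-jn J1 has f-setter on 0)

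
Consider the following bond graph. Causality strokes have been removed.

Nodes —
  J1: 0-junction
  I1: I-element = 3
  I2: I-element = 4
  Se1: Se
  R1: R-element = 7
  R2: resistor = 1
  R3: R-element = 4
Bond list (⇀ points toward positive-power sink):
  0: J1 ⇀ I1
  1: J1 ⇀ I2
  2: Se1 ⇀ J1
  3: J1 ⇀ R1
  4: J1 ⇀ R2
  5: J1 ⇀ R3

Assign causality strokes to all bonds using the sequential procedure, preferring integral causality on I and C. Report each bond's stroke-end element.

bond 0 |I1
bond 1 |I2
bond 2 |J1
bond 3 |R1
bond 4 |R2
bond 5 |R3

#2 |J1  (Se1: effort source, stroke at far end)
#0 |I1  (common-e at J1 fixed by 2)
#1 |I2  (common-e at J1 fixed by 2)
#3 |R1  (J1 effort already set via bond 2)
#4 |R2  (J1 effort already set via bond 2)
#5 |R3  (0-jn J1 has e-setter on 2)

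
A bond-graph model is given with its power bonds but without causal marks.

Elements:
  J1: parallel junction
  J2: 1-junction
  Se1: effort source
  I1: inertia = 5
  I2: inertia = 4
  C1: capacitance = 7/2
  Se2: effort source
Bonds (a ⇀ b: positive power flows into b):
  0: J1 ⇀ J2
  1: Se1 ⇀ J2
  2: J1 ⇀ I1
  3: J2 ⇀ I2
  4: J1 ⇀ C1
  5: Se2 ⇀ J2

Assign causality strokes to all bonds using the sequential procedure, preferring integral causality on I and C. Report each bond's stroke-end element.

#0 |J2
#1 |J2
#2 |I1
#3 |I2
#4 |J1
#5 |J2

β1 stroke→J2  (source Se1 imposes e)
β5 stroke→J2  (Se2 (Se) sets effort on bond)
β2 stroke→I1  (prefer integral on I1)
β3 stroke→I2  (I2 integral (f out))
β0 stroke→J2  (J2 flow already set via bond 3)
β4 stroke→J1  (J1: last free bond brings effort in)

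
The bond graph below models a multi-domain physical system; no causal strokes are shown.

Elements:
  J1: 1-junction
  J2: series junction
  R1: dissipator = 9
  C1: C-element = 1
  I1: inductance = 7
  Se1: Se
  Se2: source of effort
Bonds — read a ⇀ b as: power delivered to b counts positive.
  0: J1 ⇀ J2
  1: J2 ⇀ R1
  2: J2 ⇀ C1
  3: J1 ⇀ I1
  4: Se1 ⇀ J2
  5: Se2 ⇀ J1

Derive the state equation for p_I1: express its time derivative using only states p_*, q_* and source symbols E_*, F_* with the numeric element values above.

bond 4 stroke→J2  (source Se1 imposes e)
bond 5 stroke→J1  (source Se2 imposes e)
bond 2 stroke→J2  (C1 outputs effort q/C1)
bond 3 stroke→I1  (prefer integral on I1)
bond 0 stroke→J1  (J1: bond 3 brought flow, rest push out)
bond 1 stroke→J2  (J2: bond 0 brought flow, rest push out)

dp_I1/dt = E_Se1 + E_Se2 - 9*p_I1/7 - q_C1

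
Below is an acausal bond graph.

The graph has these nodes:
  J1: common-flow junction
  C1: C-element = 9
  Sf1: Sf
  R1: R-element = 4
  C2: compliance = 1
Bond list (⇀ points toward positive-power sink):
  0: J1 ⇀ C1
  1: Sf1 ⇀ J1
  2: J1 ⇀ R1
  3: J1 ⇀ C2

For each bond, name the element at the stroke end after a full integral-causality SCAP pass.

β1 |Sf1  (Sf1: flow source, stroke at near end)
β0 |J1  (J1 flow already set via bond 1)
β2 |J1  (J1: bond 1 brought flow, rest push out)
β3 |J1  (1-jn J1 has f-setter on 1)

bond 0 stroke at J1
bond 1 stroke at Sf1
bond 2 stroke at J1
bond 3 stroke at J1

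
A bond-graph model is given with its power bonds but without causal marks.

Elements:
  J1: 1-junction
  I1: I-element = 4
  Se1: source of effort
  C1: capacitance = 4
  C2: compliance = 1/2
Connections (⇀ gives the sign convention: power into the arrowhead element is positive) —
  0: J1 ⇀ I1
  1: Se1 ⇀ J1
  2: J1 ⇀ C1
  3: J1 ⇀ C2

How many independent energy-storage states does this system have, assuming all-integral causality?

3  (C1, C2, I1 all integral)

b1 →J1  (Se1 fixes effort; stroke away)
b0 →I1  (I1: I, integral causality)
b2 →J1  (1-jn J1 has f-setter on 0)
b3 →J1  (common-f at J1 fixed by 0)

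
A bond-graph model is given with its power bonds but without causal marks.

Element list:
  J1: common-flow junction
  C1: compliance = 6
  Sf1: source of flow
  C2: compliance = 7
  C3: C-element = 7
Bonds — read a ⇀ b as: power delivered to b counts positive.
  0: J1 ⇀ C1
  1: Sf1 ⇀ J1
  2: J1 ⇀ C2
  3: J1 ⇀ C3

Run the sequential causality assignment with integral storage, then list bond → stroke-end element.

#1 |Sf1  (Sf1 (Sf) sets flow on bond)
#0 |J1  (J1: bond 1 brought flow, rest push out)
#2 |J1  (J1 flow already set via bond 1)
#3 |J1  (J1 flow already set via bond 1)

bond 0 stroke at J1
bond 1 stroke at Sf1
bond 2 stroke at J1
bond 3 stroke at J1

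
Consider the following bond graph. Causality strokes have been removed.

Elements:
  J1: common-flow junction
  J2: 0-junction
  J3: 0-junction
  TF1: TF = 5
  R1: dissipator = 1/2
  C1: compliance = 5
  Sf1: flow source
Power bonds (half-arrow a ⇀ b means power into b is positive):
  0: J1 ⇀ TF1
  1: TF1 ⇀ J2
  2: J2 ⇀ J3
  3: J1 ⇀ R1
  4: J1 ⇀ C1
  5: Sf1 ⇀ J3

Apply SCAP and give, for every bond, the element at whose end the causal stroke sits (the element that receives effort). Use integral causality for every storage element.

β5 stroke→Sf1  (Sf1: flow source, stroke at near end)
β2 stroke→J3  (closing 0-jn rule on J3)
β1 stroke→J2  (J2: last free bond brings effort in)
β0 stroke→TF1  (TF TF1: opposite of bond 1)
β3 stroke→J1  (common-f at J1 fixed by 0)
β4 stroke→J1  (J1: bond 0 brought flow, rest push out)

#0 stroke at TF1
#1 stroke at J2
#2 stroke at J3
#3 stroke at J1
#4 stroke at J1
#5 stroke at Sf1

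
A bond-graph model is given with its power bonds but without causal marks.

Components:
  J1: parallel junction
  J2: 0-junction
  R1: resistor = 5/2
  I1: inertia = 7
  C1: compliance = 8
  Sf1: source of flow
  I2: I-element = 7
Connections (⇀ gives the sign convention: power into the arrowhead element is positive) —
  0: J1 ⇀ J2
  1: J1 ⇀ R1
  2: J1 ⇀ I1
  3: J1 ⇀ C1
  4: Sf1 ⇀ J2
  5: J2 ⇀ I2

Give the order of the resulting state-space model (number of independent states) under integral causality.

#4 stroke→Sf1  (Sf1: flow source, stroke at near end)
#2 stroke→I1  (I1: I, integral causality)
#3 stroke→J1  (C1: C, integral causality)
#0 stroke→J2  (common-e at J1 fixed by 3)
#1 stroke→R1  (common-e at J1 fixed by 3)
#5 stroke→I2  (J2 effort already set via bond 0)

3  (C1, I1, I2 all integral)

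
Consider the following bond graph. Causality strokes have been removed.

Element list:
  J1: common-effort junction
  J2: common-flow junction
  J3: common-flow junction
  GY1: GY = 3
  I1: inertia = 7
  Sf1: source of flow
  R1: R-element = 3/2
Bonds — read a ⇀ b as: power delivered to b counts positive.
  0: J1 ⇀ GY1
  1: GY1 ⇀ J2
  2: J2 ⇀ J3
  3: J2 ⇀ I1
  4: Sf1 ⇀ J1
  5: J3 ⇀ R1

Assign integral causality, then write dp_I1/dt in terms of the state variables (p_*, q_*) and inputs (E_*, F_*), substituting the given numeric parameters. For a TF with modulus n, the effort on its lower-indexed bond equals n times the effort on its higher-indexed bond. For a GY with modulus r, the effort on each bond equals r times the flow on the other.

b4 |Sf1  (Sf1 (Sf) sets flow on bond)
b0 |J1  (only one effort-in slot at J1)
b1 |J2  (through GY1, causality inverts; strokes same side of GY1)
b3 |I1  (I1 integral (f out))
b2 |J2  (J2: bond 3 brought flow, rest push out)
b5 |J3  (J3: bond 2 brought flow, rest push out)

dp_I1/dt = 3*F_Sf1 - 3*p_I1/14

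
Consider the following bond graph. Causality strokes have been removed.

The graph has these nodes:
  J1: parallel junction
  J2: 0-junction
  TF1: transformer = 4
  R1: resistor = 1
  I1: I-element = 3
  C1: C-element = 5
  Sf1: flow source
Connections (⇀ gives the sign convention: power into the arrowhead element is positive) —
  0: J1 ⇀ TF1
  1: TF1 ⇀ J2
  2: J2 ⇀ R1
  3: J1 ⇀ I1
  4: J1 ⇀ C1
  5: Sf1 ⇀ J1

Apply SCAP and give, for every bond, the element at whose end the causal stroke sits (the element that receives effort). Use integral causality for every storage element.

bond 5 |Sf1  (source Sf1 imposes f)
bond 3 |I1  (prefer integral on I1)
bond 4 |J1  (C1: C, integral causality)
bond 0 |TF1  (common-e at J1 fixed by 4)
bond 1 |J2  (TF1 one-in-one-out from 0)
bond 2 |R1  (J2 effort already set via bond 1)

b0 stroke→TF1
b1 stroke→J2
b2 stroke→R1
b3 stroke→I1
b4 stroke→J1
b5 stroke→Sf1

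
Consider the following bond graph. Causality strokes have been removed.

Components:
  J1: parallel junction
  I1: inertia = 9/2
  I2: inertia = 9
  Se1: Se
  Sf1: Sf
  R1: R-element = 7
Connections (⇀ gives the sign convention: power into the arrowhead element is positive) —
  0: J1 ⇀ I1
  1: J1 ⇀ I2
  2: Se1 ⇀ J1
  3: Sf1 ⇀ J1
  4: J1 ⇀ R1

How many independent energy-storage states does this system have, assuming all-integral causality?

#2 →J1  (Se1 fixes effort; stroke away)
#3 →Sf1  (source Sf1 imposes f)
#0 →I1  (J1 effort already set via bond 2)
#1 →I2  (0-jn J1 has e-setter on 2)
#4 →R1  (common-e at J1 fixed by 2)

2  (I1, I2 all integral)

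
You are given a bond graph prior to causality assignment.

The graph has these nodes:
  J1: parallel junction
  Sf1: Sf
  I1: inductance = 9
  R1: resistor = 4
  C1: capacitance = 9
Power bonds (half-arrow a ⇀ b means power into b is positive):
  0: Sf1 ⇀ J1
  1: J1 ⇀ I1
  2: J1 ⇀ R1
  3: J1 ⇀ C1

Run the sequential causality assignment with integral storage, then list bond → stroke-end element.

#0 |Sf1  (Sf1 fixes flow; stroke at Sf1)
#1 |I1  (I1: I, integral causality)
#3 |J1  (C1 outputs effort q/C1)
#2 |R1  (J1: bond 3 brought effort, rest push out)

β0 stroke→Sf1
β1 stroke→I1
β2 stroke→R1
β3 stroke→J1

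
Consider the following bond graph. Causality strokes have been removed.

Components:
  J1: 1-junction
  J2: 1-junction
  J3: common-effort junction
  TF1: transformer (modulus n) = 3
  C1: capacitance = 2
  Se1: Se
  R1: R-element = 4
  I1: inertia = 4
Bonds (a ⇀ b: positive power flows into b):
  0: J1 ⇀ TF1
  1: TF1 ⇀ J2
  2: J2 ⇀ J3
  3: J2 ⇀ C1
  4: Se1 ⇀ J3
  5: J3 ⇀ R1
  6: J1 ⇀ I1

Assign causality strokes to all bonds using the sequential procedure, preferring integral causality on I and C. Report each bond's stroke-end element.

bond 0 stroke→J1
bond 1 stroke→TF1
bond 2 stroke→J2
bond 3 stroke→J2
bond 4 stroke→J3
bond 5 stroke→R1
bond 6 stroke→I1

b4 →J3  (source Se1 imposes e)
b2 →J2  (J3 effort already set via bond 4)
b5 →R1  (common-e at J3 fixed by 4)
b3 →J2  (C1: C, integral causality)
b1 →TF1  (only one flow-in slot at J2)
b0 →J1  (TF TF1: opposite of bond 1)
b6 →I1  (only one flow-in slot at J1)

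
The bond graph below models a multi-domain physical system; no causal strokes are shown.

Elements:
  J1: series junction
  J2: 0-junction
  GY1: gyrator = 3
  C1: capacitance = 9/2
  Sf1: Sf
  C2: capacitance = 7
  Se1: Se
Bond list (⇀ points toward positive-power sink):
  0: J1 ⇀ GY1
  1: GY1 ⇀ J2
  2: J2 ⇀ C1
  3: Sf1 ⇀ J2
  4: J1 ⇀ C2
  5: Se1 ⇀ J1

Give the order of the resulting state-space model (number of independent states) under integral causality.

2  (C1, C2 all integral)

#3 |Sf1  (Sf1 (Sf) sets flow on bond)
#5 |J1  (source Se1 imposes e)
#2 |J2  (C1 integral (e out))
#1 |GY1  (J2 effort already set via bond 2)
#0 |GY1  (through GY1, causality inverts; strokes same side of GY1)
#4 |J1  (J1 flow already set via bond 0)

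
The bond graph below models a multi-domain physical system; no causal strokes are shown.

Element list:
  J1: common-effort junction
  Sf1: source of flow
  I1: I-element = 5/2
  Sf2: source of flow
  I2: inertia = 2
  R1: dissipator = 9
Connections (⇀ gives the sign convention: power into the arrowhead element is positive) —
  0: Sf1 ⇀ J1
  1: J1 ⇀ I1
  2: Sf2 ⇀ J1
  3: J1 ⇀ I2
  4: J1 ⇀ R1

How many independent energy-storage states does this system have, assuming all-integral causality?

2  (I1, I2 all integral)

bond 0 stroke at Sf1  (Sf1 (Sf) sets flow on bond)
bond 2 stroke at Sf2  (Sf2 fixes flow; stroke at Sf2)
bond 1 stroke at I1  (prefer integral on I1)
bond 3 stroke at I2  (I2: I, integral causality)
bond 4 stroke at J1  (J1 needs exactly one e-in)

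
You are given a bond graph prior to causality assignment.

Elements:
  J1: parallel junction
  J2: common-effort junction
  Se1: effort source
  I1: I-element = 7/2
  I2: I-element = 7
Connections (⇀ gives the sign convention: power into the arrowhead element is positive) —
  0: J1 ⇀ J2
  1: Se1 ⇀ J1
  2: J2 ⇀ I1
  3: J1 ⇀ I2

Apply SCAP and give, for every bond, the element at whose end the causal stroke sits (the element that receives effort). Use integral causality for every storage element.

b0 stroke at J2
b1 stroke at J1
b2 stroke at I1
b3 stroke at I2

β1 stroke at J1  (Se1: effort source, stroke at far end)
β0 stroke at J2  (J1: bond 1 brought effort, rest push out)
β3 stroke at I2  (0-jn J1 has e-setter on 1)
β2 stroke at I1  (common-e at J2 fixed by 0)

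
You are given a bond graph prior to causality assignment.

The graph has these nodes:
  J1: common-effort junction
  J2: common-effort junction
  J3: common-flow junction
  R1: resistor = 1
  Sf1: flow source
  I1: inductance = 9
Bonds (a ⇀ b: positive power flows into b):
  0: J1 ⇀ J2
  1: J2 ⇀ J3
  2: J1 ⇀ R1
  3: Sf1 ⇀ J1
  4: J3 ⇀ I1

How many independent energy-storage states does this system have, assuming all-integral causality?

b3 |Sf1  (Sf1: flow source, stroke at near end)
b4 |I1  (I1: I, integral causality)
b1 |J3  (J3 flow already set via bond 4)
b0 |J2  (closing 0-jn rule on J2)
b2 |J1  (J1 needs exactly one e-in)

1  (I1 all integral)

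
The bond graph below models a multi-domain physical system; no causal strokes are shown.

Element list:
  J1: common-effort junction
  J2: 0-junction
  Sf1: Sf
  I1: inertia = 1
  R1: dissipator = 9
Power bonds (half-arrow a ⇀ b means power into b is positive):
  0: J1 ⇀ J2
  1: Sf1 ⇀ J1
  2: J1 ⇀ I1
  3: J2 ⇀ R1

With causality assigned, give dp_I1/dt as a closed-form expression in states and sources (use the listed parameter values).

β1 stroke→Sf1  (Sf1: flow source, stroke at near end)
β2 stroke→I1  (I1 outputs flow p/I1)
β0 stroke→J1  (closing 0-jn rule on J1)
β3 stroke→J2  (closing 0-jn rule on J2)

dp_I1/dt = 9*F_Sf1 - 9*p_I1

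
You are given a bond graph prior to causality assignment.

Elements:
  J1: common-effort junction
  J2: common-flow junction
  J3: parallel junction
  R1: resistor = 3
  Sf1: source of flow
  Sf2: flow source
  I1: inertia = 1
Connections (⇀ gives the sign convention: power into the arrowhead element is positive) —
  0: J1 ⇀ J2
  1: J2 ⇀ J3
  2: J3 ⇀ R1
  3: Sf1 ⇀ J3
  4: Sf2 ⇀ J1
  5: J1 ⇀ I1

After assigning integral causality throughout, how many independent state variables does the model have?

1  (I1 all integral)

bond 3 →Sf1  (Sf1 (Sf) sets flow on bond)
bond 4 →Sf2  (source Sf2 imposes f)
bond 5 →I1  (I1: I, integral causality)
bond 0 →J1  (J1: last free bond brings effort in)
bond 1 →J2  (J2 flow already set via bond 0)
bond 2 →J3  (J3: last free bond brings effort in)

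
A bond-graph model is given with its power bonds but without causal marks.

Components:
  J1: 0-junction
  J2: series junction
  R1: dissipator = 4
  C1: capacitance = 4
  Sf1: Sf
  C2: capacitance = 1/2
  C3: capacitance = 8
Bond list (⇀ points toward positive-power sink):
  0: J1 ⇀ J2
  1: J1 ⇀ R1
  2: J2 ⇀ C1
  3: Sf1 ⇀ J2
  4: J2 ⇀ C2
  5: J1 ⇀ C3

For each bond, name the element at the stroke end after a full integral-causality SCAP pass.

bond 0 stroke at J2
bond 1 stroke at R1
bond 2 stroke at J2
bond 3 stroke at Sf1
bond 4 stroke at J2
bond 5 stroke at J1

b3 stroke→Sf1  (source Sf1 imposes f)
b0 stroke→J2  (common-f at J2 fixed by 3)
b2 stroke→J2  (1-jn J2 has f-setter on 3)
b4 stroke→J2  (J2 flow already set via bond 3)
b5 stroke→J1  (C3 outputs effort q/C3)
b1 stroke→R1  (common-e at J1 fixed by 5)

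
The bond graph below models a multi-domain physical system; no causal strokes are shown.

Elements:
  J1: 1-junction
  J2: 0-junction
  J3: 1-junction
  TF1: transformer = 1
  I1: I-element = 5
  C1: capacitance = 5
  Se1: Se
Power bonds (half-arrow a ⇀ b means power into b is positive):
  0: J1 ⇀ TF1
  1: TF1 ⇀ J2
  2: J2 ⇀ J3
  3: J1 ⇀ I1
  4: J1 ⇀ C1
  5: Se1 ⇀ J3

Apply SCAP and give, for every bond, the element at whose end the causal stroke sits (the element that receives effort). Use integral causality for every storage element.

β5 |J3  (source Se1 imposes e)
β2 |J2  (closing 1-jn rule on J3)
β1 |TF1  (common-e at J2 fixed by 2)
β0 |J1  (TF1: transformer flips bond 1)
β3 |I1  (prefer integral on I1)
β4 |J1  (common-f at J1 fixed by 3)

#0 |J1
#1 |TF1
#2 |J2
#3 |I1
#4 |J1
#5 |J3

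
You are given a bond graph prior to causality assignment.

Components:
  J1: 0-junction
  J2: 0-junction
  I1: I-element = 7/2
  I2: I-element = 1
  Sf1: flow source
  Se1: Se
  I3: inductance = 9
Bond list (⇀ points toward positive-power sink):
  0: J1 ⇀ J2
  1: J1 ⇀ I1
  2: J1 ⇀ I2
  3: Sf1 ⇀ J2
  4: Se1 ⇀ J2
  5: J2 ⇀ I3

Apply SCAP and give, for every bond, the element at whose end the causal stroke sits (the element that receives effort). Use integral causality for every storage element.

β3 stroke→Sf1  (Sf1 (Sf) sets flow on bond)
β4 stroke→J2  (Se1 fixes effort; stroke away)
β0 stroke→J1  (common-e at J2 fixed by 4)
β5 stroke→I3  (J2: bond 4 brought effort, rest push out)
β1 stroke→I1  (J1: bond 0 brought effort, rest push out)
β2 stroke→I2  (J1 effort already set via bond 0)

β0 |J1
β1 |I1
β2 |I2
β3 |Sf1
β4 |J2
β5 |I3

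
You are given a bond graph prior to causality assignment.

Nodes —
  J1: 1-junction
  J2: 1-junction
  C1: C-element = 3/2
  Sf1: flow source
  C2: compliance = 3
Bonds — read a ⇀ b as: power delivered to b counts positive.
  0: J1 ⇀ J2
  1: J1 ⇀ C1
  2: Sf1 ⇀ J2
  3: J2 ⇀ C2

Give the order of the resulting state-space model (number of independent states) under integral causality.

2  (C1, C2 all integral)

#2 stroke at Sf1  (Sf1 fixes flow; stroke at Sf1)
#0 stroke at J2  (1-jn J2 has f-setter on 2)
#3 stroke at J2  (J2 flow already set via bond 2)
#1 stroke at J1  (J1: bond 0 brought flow, rest push out)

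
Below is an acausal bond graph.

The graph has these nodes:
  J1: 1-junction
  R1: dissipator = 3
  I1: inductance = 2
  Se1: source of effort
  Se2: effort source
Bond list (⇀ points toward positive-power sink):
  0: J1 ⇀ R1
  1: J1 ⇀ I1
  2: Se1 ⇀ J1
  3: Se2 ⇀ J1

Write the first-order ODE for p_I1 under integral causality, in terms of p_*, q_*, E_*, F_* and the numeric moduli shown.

dp_I1/dt = E_Se1 + E_Se2 - 3*p_I1/2

bond 2 →J1  (source Se1 imposes e)
bond 3 →J1  (Se2: effort source, stroke at far end)
bond 1 →I1  (I1 outputs flow p/I1)
bond 0 →J1  (common-f at J1 fixed by 1)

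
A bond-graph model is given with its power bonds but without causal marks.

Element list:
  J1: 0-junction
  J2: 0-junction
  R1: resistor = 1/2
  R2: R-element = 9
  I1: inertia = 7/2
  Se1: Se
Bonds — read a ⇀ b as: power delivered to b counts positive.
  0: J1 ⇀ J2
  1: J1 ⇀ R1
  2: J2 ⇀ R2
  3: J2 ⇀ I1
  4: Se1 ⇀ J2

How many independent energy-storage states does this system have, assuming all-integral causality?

b4 stroke at J2  (source Se1 imposes e)
b0 stroke at J1  (common-e at J2 fixed by 4)
b2 stroke at R2  (J2: bond 4 brought effort, rest push out)
b3 stroke at I1  (J2: bond 4 brought effort, rest push out)
b1 stroke at R1  (J1 effort already set via bond 0)

1  (I1 all integral)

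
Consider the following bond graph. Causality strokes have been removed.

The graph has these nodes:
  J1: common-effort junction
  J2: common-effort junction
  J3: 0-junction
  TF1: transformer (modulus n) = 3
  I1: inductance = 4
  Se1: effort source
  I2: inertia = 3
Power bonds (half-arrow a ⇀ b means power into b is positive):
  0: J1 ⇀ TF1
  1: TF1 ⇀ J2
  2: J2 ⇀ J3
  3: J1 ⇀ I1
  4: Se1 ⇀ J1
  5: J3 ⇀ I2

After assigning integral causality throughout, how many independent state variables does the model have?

bond 4 |J1  (Se1: effort source, stroke at far end)
bond 0 |TF1  (J1 effort already set via bond 4)
bond 3 |I1  (J1 effort already set via bond 4)
bond 1 |J2  (TF TF1: opposite of bond 0)
bond 2 |J3  (J2: bond 1 brought effort, rest push out)
bond 5 |I2  (J3 effort already set via bond 2)

2  (I1, I2 all integral)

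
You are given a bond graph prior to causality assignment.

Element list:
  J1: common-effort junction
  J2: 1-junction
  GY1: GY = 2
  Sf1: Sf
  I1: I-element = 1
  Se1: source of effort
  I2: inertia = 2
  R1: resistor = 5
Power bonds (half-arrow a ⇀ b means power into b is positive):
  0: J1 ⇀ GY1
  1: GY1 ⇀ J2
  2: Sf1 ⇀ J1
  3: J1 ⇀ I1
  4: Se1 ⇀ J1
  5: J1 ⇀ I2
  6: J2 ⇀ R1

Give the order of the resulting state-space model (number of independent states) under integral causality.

b2 →Sf1  (Sf1 fixes flow; stroke at Sf1)
b4 →J1  (source Se1 imposes e)
b0 →GY1  (common-e at J1 fixed by 4)
b3 →I1  (common-e at J1 fixed by 4)
b5 →I2  (J1: bond 4 brought effort, rest push out)
b1 →GY1  (through GY1, causality inverts; strokes same side of GY1)
b6 →J2  (J2 flow already set via bond 1)

2  (I1, I2 all integral)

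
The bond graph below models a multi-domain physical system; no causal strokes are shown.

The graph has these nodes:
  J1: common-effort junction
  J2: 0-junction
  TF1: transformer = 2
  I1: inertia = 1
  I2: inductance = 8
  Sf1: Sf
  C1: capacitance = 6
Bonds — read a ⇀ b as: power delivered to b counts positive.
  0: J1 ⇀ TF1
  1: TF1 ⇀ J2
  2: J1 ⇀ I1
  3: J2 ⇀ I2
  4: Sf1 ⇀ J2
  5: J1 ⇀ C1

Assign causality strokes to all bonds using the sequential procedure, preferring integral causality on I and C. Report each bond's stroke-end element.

β4 |Sf1  (Sf1 fixes flow; stroke at Sf1)
β2 |I1  (prefer integral on I1)
β3 |I2  (I2 outputs flow p/I2)
β1 |J2  (closing 0-jn rule on J2)
β0 |TF1  (TF1 one-in-one-out from 1)
β5 |J1  (closing 0-jn rule on J1)

b0 stroke at TF1
b1 stroke at J2
b2 stroke at I1
b3 stroke at I2
b4 stroke at Sf1
b5 stroke at J1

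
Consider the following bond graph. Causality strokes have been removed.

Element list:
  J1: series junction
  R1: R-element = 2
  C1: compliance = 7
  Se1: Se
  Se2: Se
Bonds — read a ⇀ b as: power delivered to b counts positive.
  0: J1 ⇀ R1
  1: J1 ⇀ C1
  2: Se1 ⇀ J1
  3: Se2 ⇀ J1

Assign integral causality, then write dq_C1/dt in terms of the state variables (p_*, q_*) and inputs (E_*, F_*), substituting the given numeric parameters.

dq_C1/dt = E_Se1/2 + E_Se2/2 - q_C1/14

bond 2 →J1  (Se1 fixes effort; stroke away)
bond 3 →J1  (Se2 fixes effort; stroke away)
bond 1 →J1  (C1 outputs effort q/C1)
bond 0 →R1  (only one flow-in slot at J1)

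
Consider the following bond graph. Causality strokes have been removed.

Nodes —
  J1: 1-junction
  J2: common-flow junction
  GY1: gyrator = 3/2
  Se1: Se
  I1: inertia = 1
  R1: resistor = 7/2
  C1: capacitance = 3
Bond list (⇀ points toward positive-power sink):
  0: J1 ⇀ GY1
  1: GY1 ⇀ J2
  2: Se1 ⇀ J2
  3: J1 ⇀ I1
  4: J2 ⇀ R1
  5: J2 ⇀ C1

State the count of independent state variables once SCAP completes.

2  (C1, I1 all integral)

b2 stroke at J2  (source Se1 imposes e)
b3 stroke at I1  (I1 outputs flow p/I1)
b0 stroke at J1  (J1: bond 3 brought flow, rest push out)
b1 stroke at J2  (GY1: gyrator matches bond 0)
b5 stroke at J2  (C1: C, integral causality)
b4 stroke at R1  (J2: last free bond brings flow in)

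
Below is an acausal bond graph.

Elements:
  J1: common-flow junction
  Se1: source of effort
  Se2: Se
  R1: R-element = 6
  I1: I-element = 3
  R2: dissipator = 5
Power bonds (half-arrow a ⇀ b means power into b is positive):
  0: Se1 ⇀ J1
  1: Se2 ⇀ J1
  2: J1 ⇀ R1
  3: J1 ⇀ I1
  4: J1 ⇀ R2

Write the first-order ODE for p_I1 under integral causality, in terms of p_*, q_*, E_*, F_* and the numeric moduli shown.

dp_I1/dt = E_Se1 + E_Se2 - 11*p_I1/3

β0 |J1  (source Se1 imposes e)
β1 |J1  (source Se2 imposes e)
β3 |I1  (prefer integral on I1)
β2 |J1  (J1: bond 3 brought flow, rest push out)
β4 |J1  (J1 flow already set via bond 3)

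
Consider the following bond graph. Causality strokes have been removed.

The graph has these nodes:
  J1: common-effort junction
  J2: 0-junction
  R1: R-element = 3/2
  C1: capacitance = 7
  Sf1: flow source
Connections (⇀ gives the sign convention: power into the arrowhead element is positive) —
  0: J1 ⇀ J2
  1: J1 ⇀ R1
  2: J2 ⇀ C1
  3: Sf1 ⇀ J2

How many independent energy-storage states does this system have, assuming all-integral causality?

#3 stroke→Sf1  (source Sf1 imposes f)
#2 stroke→J2  (C1 integral (e out))
#0 stroke→J1  (0-jn J2 has e-setter on 2)
#1 stroke→R1  (common-e at J1 fixed by 0)

1  (C1 all integral)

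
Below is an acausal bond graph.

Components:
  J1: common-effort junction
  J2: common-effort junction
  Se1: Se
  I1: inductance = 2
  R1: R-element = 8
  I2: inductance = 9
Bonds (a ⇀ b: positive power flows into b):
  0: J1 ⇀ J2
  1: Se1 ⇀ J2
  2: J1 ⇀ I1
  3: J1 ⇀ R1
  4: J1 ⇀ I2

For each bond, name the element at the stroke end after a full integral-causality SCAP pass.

#0 stroke→J1
#1 stroke→J2
#2 stroke→I1
#3 stroke→R1
#4 stroke→I2

#1 stroke→J2  (Se1 fixes effort; stroke away)
#0 stroke→J1  (J2 effort already set via bond 1)
#2 stroke→I1  (common-e at J1 fixed by 0)
#3 stroke→R1  (0-jn J1 has e-setter on 0)
#4 stroke→I2  (0-jn J1 has e-setter on 0)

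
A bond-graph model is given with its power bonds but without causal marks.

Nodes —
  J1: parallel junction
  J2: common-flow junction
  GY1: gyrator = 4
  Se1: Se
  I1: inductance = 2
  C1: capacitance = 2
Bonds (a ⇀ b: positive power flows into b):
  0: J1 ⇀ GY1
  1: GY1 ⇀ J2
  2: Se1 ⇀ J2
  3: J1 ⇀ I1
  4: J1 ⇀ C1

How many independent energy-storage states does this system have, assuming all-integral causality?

bond 2 stroke at J2  (Se1 (Se) sets effort on bond)
bond 1 stroke at GY1  (J2 needs exactly one f-in)
bond 0 stroke at GY1  (GY1: gyrator matches bond 1)
bond 3 stroke at I1  (I1 outputs flow p/I1)
bond 4 stroke at J1  (J1 needs exactly one e-in)

2  (C1, I1 all integral)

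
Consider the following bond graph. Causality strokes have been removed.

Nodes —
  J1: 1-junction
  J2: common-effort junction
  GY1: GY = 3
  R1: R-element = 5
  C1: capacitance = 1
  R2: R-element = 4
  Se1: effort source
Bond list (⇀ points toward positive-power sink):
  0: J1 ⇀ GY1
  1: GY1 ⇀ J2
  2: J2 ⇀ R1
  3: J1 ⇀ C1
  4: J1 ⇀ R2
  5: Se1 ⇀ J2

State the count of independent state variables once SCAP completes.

b5 →J2  (Se1 fixes effort; stroke away)
b1 →GY1  (common-e at J2 fixed by 5)
b2 →R1  (J2 effort already set via bond 5)
b0 →GY1  (GY GY1: same side as bond 1)
b3 →J1  (J1 flow already set via bond 0)
b4 →J1  (J1: bond 0 brought flow, rest push out)

1  (C1 all integral)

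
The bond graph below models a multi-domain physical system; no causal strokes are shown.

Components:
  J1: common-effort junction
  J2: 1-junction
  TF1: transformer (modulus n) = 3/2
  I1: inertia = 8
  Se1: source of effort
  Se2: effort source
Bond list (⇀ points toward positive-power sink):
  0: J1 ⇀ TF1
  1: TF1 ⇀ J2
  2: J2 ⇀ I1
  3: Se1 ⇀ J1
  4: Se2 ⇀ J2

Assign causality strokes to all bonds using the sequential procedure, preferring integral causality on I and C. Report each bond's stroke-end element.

bond 0 stroke at TF1
bond 1 stroke at J2
bond 2 stroke at I1
bond 3 stroke at J1
bond 4 stroke at J2

#3 stroke→J1  (Se1: effort source, stroke at far end)
#4 stroke→J2  (Se2: effort source, stroke at far end)
#0 stroke→TF1  (common-e at J1 fixed by 3)
#1 stroke→J2  (TF1 one-in-one-out from 0)
#2 stroke→I1  (closing 1-jn rule on J2)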